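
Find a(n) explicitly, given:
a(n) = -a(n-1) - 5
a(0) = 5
First-order linear non-homogeneous.
Homogeneous solution: a_h(n) = A·(-1)^n.
Try constant particular solution a_p = K: K = -K - 5 ⇒ K = - \frac{5}{2}.
General: a(n) = A·(-1)^n - \frac{5}{2}.
Apply a(0) = 5: A - \frac{5}{2} = 5 ⇒ A = \frac{15}{2}.
So a(n) = \frac{15 \left(-1\right)^{n}}{2} - \frac{5}{2}.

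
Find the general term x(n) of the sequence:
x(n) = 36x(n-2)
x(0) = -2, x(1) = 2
Characteristic equation: x² - 36 = 0, which factors as (x - (6))(x - (-6)) = 0.
Roots r₁ = 6, r₂ = -6 (distinct).
General solution: x(n) = A·(6)^n + B·(-6)^n.
From x(0) = -2: A + B = -2.
From x(1) = 2: 6A - 6B = 2.
Solving: A = - \frac{5}{6}, B = - \frac{7}{6}.
So x(n) = - \frac{7 \left(-6\right)^{n}}{6} - \frac{5 \cdot 6^{n}}{6}.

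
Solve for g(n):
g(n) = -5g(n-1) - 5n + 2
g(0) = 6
First-order linear with linear forcing.
Homogeneous solution: g_h(n) = A·(-5)^n.
Try particular g_p(n) = pn + q. Substituting:
  pn + q = -5(p(n-1) + q) - 5n + 2.
Matching the n-coefficient: p = -5p - 5 ⇒ p = - \frac{5}{6}.
Matching constants: q = 5p - 5q + 2 ⇒ q = - \frac{13}{36}.
General: g(n) = A·(-5)^n - \frac{5 n}{6} - \frac{13}{36}.
Apply g(0) = 6: A - \frac{13}{36} = 6 ⇒ A = \frac{229}{36}.
So g(n) = \frac{229 \left(-5\right)^{n}}{36} - \frac{5 n}{6} - \frac{13}{36}.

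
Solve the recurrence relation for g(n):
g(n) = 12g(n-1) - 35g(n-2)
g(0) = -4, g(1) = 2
Characteristic equation: x² - 12x + 35 = 0, which factors as (x - (7))(x - (5)) = 0.
Roots r₁ = 7, r₂ = 5 (distinct).
General solution: g(n) = A·(7)^n + B·(5)^n.
From g(0) = -4: A + B = -4.
From g(1) = 2: 7A + 5B = 2.
Solving: A = 11, B = -15.
So g(n) = - 15 \cdot 5^{n} + 11 \cdot 7^{n}.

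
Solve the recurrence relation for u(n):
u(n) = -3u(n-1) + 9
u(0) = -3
First-order linear non-homogeneous.
Homogeneous solution: u_h(n) = A·(-3)^n.
Try constant particular solution u_p = K: K = -3K + 9 ⇒ K = \frac{9}{4}.
General: u(n) = A·(-3)^n + \frac{9}{4}.
Apply u(0) = -3: A + \frac{9}{4} = -3 ⇒ A = - \frac{21}{4}.
So u(n) = \frac{9}{4} - \frac{21 \left(-3\right)^{n}}{4}.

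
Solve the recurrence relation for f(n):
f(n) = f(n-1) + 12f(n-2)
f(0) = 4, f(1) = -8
Characteristic equation: x² - x - 12 = 0, which factors as (x - (-3))(x - (4)) = 0.
Roots r₁ = -3, r₂ = 4 (distinct).
General solution: f(n) = A·(-3)^n + B·(4)^n.
From f(0) = 4: A + B = 4.
From f(1) = -8: -3A + 4B = -8.
Solving: A = \frac{24}{7}, B = \frac{4}{7}.
So f(n) = \frac{24 \left(-3\right)^{n}}{7} + \frac{4 \cdot 4^{n}}{7}.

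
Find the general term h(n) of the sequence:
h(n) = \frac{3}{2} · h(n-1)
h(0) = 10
Pure geometric recurrence with ratio \frac{3}{2}.
By induction h(n) = h(0) · (\frac{3}{2})^n = 10 \left(\frac{3}{2}\right)^{n}.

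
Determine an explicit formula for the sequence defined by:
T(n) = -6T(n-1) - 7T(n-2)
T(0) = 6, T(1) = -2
Characteristic equation: x² + 6x + 7 = 0.
Discriminant Δ = (-6)² + 4·(-7) = 8.
Roots r₁,₂ = (-6 ± √8)/2, so r₁ = -3 + \sqrt{2}, r₂ = -3 - \sqrt{2}.
General solution: T(n) = A·r₁^n + B·r₂^n.
From the initial conditions, A + B = 6 and r₁A + r₂B = -2.
Since r₁ - r₂ = √8: A = (-2 - (6)r₂)/√8 = 3 + 4 \sqrt{2}, and B = 6 - A = 3 - 4 \sqrt{2}.
So T(n) = \left(3 + 4 \sqrt{2}\right)\left(-3 + \sqrt{2}\right)^n + \left(3 - 4 \sqrt{2}\right)\left(-3 - \sqrt{2}\right)^n.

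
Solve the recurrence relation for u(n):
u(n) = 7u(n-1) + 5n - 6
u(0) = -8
First-order linear with linear forcing.
Homogeneous solution: u_h(n) = A·(7)^n.
Try particular u_p(n) = pn + q. Substituting:
  pn + q = 7(p(n-1) + q) + 5n - 6.
Matching the n-coefficient: p = 7p + 5 ⇒ p = - \frac{5}{6}.
Matching constants: q = -7p + 7q - 6 ⇒ q = \frac{1}{36}.
General: u(n) = A·(7)^n - \frac{5 n}{6} + \frac{1}{36}.
Apply u(0) = -8: A + \frac{1}{36} = -8 ⇒ A = - \frac{289}{36}.
So u(n) = - \frac{289 \cdot 7^{n}}{36} - \frac{5 n}{6} + \frac{1}{36}.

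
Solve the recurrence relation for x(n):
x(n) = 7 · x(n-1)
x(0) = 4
Pure geometric recurrence with ratio 7.
By induction x(n) = x(0) · (7)^n = 4 \cdot 7^{n}.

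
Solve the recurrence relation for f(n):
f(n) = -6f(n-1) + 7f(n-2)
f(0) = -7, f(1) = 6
Characteristic equation: x² + 6x - 7 = 0, which factors as (x - (1))(x - (-7)) = 0.
Roots r₁ = 1, r₂ = -7 (distinct).
General solution: f(n) = A·(1)^n + B·(-7)^n.
From f(0) = -7: A + B = -7.
From f(1) = 6: A - 7B = 6.
Solving: A = - \frac{43}{8}, B = - \frac{13}{8}.
So f(n) = - \frac{13 \left(-7\right)^{n}}{8} - \frac{43}{8}.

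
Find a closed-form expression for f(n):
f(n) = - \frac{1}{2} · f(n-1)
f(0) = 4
Pure geometric recurrence with ratio - \frac{1}{2}.
By induction f(n) = f(0) · (- \frac{1}{2})^n = 4 \left(- \frac{1}{2}\right)^{n}.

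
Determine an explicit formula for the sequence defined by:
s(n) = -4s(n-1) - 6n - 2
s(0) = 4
First-order linear with linear forcing.
Homogeneous solution: s_h(n) = A·(-4)^n.
Try particular s_p(n) = pn + q. Substituting:
  pn + q = -4(p(n-1) + q) - 6n - 2.
Matching the n-coefficient: p = -4p - 6 ⇒ p = - \frac{6}{5}.
Matching constants: q = 4p - 4q - 2 ⇒ q = - \frac{34}{25}.
General: s(n) = A·(-4)^n - \frac{6 n}{5} - \frac{34}{25}.
Apply s(0) = 4: A - \frac{34}{25} = 4 ⇒ A = \frac{134}{25}.
So s(n) = \frac{134 \left(-4\right)^{n}}{25} - \frac{6 n}{5} - \frac{34}{25}.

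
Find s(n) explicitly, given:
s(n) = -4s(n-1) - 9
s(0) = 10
First-order linear non-homogeneous.
Homogeneous solution: s_h(n) = A·(-4)^n.
Try constant particular solution s_p = K: K = -4K - 9 ⇒ K = - \frac{9}{5}.
General: s(n) = A·(-4)^n - \frac{9}{5}.
Apply s(0) = 10: A - \frac{9}{5} = 10 ⇒ A = \frac{59}{5}.
So s(n) = \frac{59 \left(-4\right)^{n}}{5} - \frac{9}{5}.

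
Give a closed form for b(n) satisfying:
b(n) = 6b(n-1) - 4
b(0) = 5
First-order linear non-homogeneous.
Homogeneous solution: b_h(n) = A·(6)^n.
Try constant particular solution b_p = K: K = 6K - 4 ⇒ K = \frac{4}{5}.
General: b(n) = A·(6)^n + \frac{4}{5}.
Apply b(0) = 5: A + \frac{4}{5} = 5 ⇒ A = \frac{21}{5}.
So b(n) = \frac{21 \cdot 6^{n}}{5} + \frac{4}{5}.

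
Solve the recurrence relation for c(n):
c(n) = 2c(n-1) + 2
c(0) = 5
First-order linear non-homogeneous.
Homogeneous solution: c_h(n) = A·(2)^n.
Try constant particular solution c_p = K: K = 2K + 2 ⇒ K = -2.
General: c(n) = A·(2)^n - 2.
Apply c(0) = 5: A - 2 = 5 ⇒ A = 7.
So c(n) = 7 \cdot 2^{n} - 2.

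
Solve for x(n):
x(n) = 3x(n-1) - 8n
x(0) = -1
First-order linear with linear forcing.
Homogeneous solution: x_h(n) = A·(3)^n.
Try particular x_p(n) = pn + q. Substituting:
  pn + q = 3(p(n-1) + q) - 8n.
Matching the n-coefficient: p = 3p - 8 ⇒ p = 4.
Matching constants: q = -3p + 3q ⇒ q = 6.
General: x(n) = A·(3)^n + 4 n + 6.
Apply x(0) = -1: A + 6 = -1 ⇒ A = -7.
So x(n) = - 7 \cdot 3^{n} + 4 n + 6.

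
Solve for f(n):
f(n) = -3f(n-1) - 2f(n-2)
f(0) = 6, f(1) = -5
Characteristic equation: x² + 3x + 2 = 0, which factors as (x - (-1))(x - (-2)) = 0.
Roots r₁ = -1, r₂ = -2 (distinct).
General solution: f(n) = A·(-1)^n + B·(-2)^n.
From f(0) = 6: A + B = 6.
From f(1) = -5: -A - 2B = -5.
Solving: A = 7, B = -1.
So f(n) = 7 \left(-1\right)^{n} - \left(-2\right)^{n}.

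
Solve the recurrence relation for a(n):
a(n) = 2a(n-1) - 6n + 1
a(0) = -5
First-order linear with linear forcing.
Homogeneous solution: a_h(n) = A·(2)^n.
Try particular a_p(n) = pn + q. Substituting:
  pn + q = 2(p(n-1) + q) - 6n + 1.
Matching the n-coefficient: p = 2p - 6 ⇒ p = 6.
Matching constants: q = -2p + 2q + 1 ⇒ q = 11.
General: a(n) = A·(2)^n + 6 n + 11.
Apply a(0) = -5: A + 11 = -5 ⇒ A = -16.
So a(n) = - 16 \cdot 2^{n} + 6 n + 11.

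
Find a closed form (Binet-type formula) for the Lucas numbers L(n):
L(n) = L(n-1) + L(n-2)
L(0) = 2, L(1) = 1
This is the Lucas sequence.
Characteristic equation: x² - x - 1 = 0; roots r₁ = \frac{1}{2} + \frac{\sqrt{5}}{2}, r₂ = \frac{1}{2} - \frac{\sqrt{5}}{2}.
General: L(n) = A·r₁^n + B·r₂^n. Solving with L(0)=2, L(1)=1 gives A = 1, B = 1.
So L(n) = 2^{- n} \left(\left(1 - \sqrt{5}\right)^{n} + \left(1 + \sqrt{5}\right)^{n}\right).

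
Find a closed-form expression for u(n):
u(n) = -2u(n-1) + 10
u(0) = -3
First-order linear non-homogeneous.
Homogeneous solution: u_h(n) = A·(-2)^n.
Try constant particular solution u_p = K: K = -2K + 10 ⇒ K = \frac{10}{3}.
General: u(n) = A·(-2)^n + \frac{10}{3}.
Apply u(0) = -3: A + \frac{10}{3} = -3 ⇒ A = - \frac{19}{3}.
So u(n) = \frac{10}{3} - \frac{19 \left(-2\right)^{n}}{3}.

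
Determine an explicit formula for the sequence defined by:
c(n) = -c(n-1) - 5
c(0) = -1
First-order linear non-homogeneous.
Homogeneous solution: c_h(n) = A·(-1)^n.
Try constant particular solution c_p = K: K = -K - 5 ⇒ K = - \frac{5}{2}.
General: c(n) = A·(-1)^n - \frac{5}{2}.
Apply c(0) = -1: A - \frac{5}{2} = -1 ⇒ A = \frac{3}{2}.
So c(n) = \frac{3 \left(-1\right)^{n}}{2} - \frac{5}{2}.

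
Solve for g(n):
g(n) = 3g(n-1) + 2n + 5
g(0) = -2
First-order linear with linear forcing.
Homogeneous solution: g_h(n) = A·(3)^n.
Try particular g_p(n) = pn + q. Substituting:
  pn + q = 3(p(n-1) + q) + 2n + 5.
Matching the n-coefficient: p = 3p + 2 ⇒ p = -1.
Matching constants: q = -3p + 3q + 5 ⇒ q = -4.
General: g(n) = A·(3)^n - n - 4.
Apply g(0) = -2: A - 4 = -2 ⇒ A = 2.
So g(n) = 2 \cdot 3^{n} - n - 4.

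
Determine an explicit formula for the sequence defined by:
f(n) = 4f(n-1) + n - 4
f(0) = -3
First-order linear with linear forcing.
Homogeneous solution: f_h(n) = A·(4)^n.
Try particular f_p(n) = pn + q. Substituting:
  pn + q = 4(p(n-1) + q) + n - 4.
Matching the n-coefficient: p = 4p + 1 ⇒ p = - \frac{1}{3}.
Matching constants: q = -4p + 4q - 4 ⇒ q = \frac{8}{9}.
General: f(n) = A·(4)^n - \frac{n}{3} + \frac{8}{9}.
Apply f(0) = -3: A + \frac{8}{9} = -3 ⇒ A = - \frac{35}{9}.
So f(n) = - \frac{35 \cdot 4^{n}}{9} - \frac{n}{3} + \frac{8}{9}.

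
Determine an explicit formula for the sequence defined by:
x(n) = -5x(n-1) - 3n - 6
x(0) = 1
First-order linear with linear forcing.
Homogeneous solution: x_h(n) = A·(-5)^n.
Try particular x_p(n) = pn + q. Substituting:
  pn + q = -5(p(n-1) + q) - 3n - 6.
Matching the n-coefficient: p = -5p - 3 ⇒ p = - \frac{1}{2}.
Matching constants: q = 5p - 5q - 6 ⇒ q = - \frac{17}{12}.
General: x(n) = A·(-5)^n - \frac{n}{2} - \frac{17}{12}.
Apply x(0) = 1: A - \frac{17}{12} = 1 ⇒ A = \frac{29}{12}.
So x(n) = \frac{29 \left(-5\right)^{n}}{12} - \frac{n}{2} - \frac{17}{12}.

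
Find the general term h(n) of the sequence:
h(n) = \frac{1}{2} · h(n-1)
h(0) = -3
Pure geometric recurrence with ratio \frac{1}{2}.
By induction h(n) = h(0) · (\frac{1}{2})^n = - 3 \cdot 2^{- n}.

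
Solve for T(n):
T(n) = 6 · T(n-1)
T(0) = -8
Pure geometric recurrence with ratio 6.
By induction T(n) = T(0) · (6)^n = - 8 \cdot 6^{n}.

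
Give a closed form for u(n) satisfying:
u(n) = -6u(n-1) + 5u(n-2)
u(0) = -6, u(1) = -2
Characteristic equation: x² + 6x - 5 = 0.
Discriminant Δ = (-6)² + 4·(5) = 56.
Roots r₁,₂ = (-6 ± √56)/2, so r₁ = -3 + \sqrt{14}, r₂ = - \sqrt{14} - 3.
General solution: u(n) = A·r₁^n + B·r₂^n.
From the initial conditions, A + B = -6 and r₁A + r₂B = -2.
Since r₁ - r₂ = √56: A = (-2 - (-6)r₂)/√56 = -3 - \frac{5 \sqrt{14}}{7}, and B = -6 - A = -3 + \frac{5 \sqrt{14}}{7}.
So u(n) = \left(-3 - \frac{5 \sqrt{14}}{7}\right)\left(-3 + \sqrt{14}\right)^n + \left(-3 + \frac{5 \sqrt{14}}{7}\right)\left(- \sqrt{14} - 3\right)^n.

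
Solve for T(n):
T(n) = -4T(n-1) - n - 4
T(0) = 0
First-order linear with linear forcing.
Homogeneous solution: T_h(n) = A·(-4)^n.
Try particular T_p(n) = pn + q. Substituting:
  pn + q = -4(p(n-1) + q) - n - 4.
Matching the n-coefficient: p = -4p - 1 ⇒ p = - \frac{1}{5}.
Matching constants: q = 4p - 4q - 4 ⇒ q = - \frac{24}{25}.
General: T(n) = A·(-4)^n - \frac{n}{5} - \frac{24}{25}.
Apply T(0) = 0: A - \frac{24}{25} = 0 ⇒ A = \frac{24}{25}.
So T(n) = \frac{24 \left(-4\right)^{n}}{25} - \frac{n}{5} - \frac{24}{25}.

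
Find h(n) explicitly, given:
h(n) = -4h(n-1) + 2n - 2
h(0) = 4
First-order linear with linear forcing.
Homogeneous solution: h_h(n) = A·(-4)^n.
Try particular h_p(n) = pn + q. Substituting:
  pn + q = -4(p(n-1) + q) + 2n - 2.
Matching the n-coefficient: p = -4p + 2 ⇒ p = \frac{2}{5}.
Matching constants: q = 4p - 4q - 2 ⇒ q = - \frac{2}{25}.
General: h(n) = A·(-4)^n + \frac{2 n}{5} - \frac{2}{25}.
Apply h(0) = 4: A - \frac{2}{25} = 4 ⇒ A = \frac{102}{25}.
So h(n) = \frac{102 \left(-4\right)^{n}}{25} + \frac{2 n}{5} - \frac{2}{25}.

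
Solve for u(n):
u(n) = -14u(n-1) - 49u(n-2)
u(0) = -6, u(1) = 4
Characteristic equation: x² + 14x + 49 = 0, which is (x - (-7))².
Repeated root r = -7.
General solution: u(n) = (A + Bn)·(-7)^n.
From u(0) = -6: A = -6.
From u(1) = 4: (A + B)·(-7) = 4 ⇒ B = \frac{38}{7}.
So u(n) = \left(\frac{38 n}{7} - 6\right) \cdot (-7)^n.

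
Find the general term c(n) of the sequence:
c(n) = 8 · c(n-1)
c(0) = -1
Pure geometric recurrence with ratio 8.
By induction c(n) = c(0) · (8)^n = - 8^{n}.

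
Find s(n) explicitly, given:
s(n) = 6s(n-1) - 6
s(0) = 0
First-order linear non-homogeneous.
Homogeneous solution: s_h(n) = A·(6)^n.
Try constant particular solution s_p = K: K = 6K - 6 ⇒ K = \frac{6}{5}.
General: s(n) = A·(6)^n + \frac{6}{5}.
Apply s(0) = 0: A + \frac{6}{5} = 0 ⇒ A = - \frac{6}{5}.
So s(n) = \frac{6}{5} - \frac{6 \cdot 6^{n}}{5}.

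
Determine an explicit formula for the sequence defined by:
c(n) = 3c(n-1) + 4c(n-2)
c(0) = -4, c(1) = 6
Characteristic equation: x² - 3x - 4 = 0, which factors as (x - (-1))(x - (4)) = 0.
Roots r₁ = -1, r₂ = 4 (distinct).
General solution: c(n) = A·(-1)^n + B·(4)^n.
From c(0) = -4: A + B = -4.
From c(1) = 6: -A + 4B = 6.
Solving: A = - \frac{22}{5}, B = \frac{2}{5}.
So c(n) = - \frac{22 \left(-1\right)^{n}}{5} + \frac{2 \cdot 4^{n}}{5}.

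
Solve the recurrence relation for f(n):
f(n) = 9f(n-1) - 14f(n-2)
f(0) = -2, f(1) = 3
Characteristic equation: x² - 9x + 14 = 0, which factors as (x - (7))(x - (2)) = 0.
Roots r₁ = 7, r₂ = 2 (distinct).
General solution: f(n) = A·(7)^n + B·(2)^n.
From f(0) = -2: A + B = -2.
From f(1) = 3: 7A + 2B = 3.
Solving: A = \frac{7}{5}, B = - \frac{17}{5}.
So f(n) = - \frac{17 \cdot 2^{n}}{5} + \frac{7 \cdot 7^{n}}{5}.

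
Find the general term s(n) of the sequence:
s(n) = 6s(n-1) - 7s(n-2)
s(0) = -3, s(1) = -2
Characteristic equation: x² - 6x + 7 = 0.
Discriminant Δ = (6)² + 4·(-7) = 8.
Roots r₁,₂ = (6 ± √8)/2, so r₁ = \sqrt{2} + 3, r₂ = 3 - \sqrt{2}.
General solution: s(n) = A·r₁^n + B·r₂^n.
From the initial conditions, A + B = -3 and r₁A + r₂B = -2.
Since r₁ - r₂ = √8: A = (-2 - (-3)r₂)/√8 = - \frac{3}{2} + \frac{7 \sqrt{2}}{4}, and B = -3 - A = - \frac{7 \sqrt{2}}{4} - \frac{3}{2}.
So s(n) = \left(- \frac{3}{2} + \frac{7 \sqrt{2}}{4}\right)\left(\sqrt{2} + 3\right)^n + \left(- \frac{7 \sqrt{2}}{4} - \frac{3}{2}\right)\left(3 - \sqrt{2}\right)^n.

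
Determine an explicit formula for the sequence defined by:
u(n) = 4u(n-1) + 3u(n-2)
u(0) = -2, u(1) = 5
Characteristic equation: x² - 4x - 3 = 0.
Discriminant Δ = (4)² + 4·(3) = 28.
Roots r₁,₂ = (4 ± √28)/2, so r₁ = 2 + \sqrt{7}, r₂ = 2 - \sqrt{7}.
General solution: u(n) = A·r₁^n + B·r₂^n.
From the initial conditions, A + B = -2 and r₁A + r₂B = 5.
Since r₁ - r₂ = √28: A = (5 - (-2)r₂)/√28 = -1 + \frac{9 \sqrt{7}}{14}, and B = -2 - A = - \frac{9 \sqrt{7}}{14} - 1.
So u(n) = \left(-1 + \frac{9 \sqrt{7}}{14}\right)\left(2 + \sqrt{7}\right)^n + \left(- \frac{9 \sqrt{7}}{14} - 1\right)\left(2 - \sqrt{7}\right)^n.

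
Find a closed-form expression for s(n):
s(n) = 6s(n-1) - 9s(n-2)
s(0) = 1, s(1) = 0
Characteristic equation: x² - 6x + 9 = 0, which is (x - (3))².
Repeated root r = 3.
General solution: s(n) = (A + Bn)·(3)^n.
From s(0) = 1: A = 1.
From s(1) = 0: (A + B)·(3) = 0 ⇒ B = -1.
So s(n) = \left(1 - n\right) \cdot (3)^n.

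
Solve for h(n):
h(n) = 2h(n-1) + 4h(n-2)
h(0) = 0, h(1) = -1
Characteristic equation: x² - 2x - 4 = 0.
Discriminant Δ = (2)² + 4·(4) = 20.
Roots r₁,₂ = (2 ± √20)/2, so r₁ = 1 + \sqrt{5}, r₂ = 1 - \sqrt{5}.
General solution: h(n) = A·r₁^n + B·r₂^n.
From the initial conditions, A + B = 0 and r₁A + r₂B = -1.
Since r₁ - r₂ = √20: A = (-1 - (0)r₂)/√20 = - \frac{\sqrt{5}}{10}, and B = 0 - A = \frac{\sqrt{5}}{10}.
So h(n) = \left(- \frac{\sqrt{5}}{10}\right)\left(1 + \sqrt{5}\right)^n + \left(\frac{\sqrt{5}}{10}\right)\left(1 - \sqrt{5}\right)^n.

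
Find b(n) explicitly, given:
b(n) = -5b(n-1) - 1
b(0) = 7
First-order linear non-homogeneous.
Homogeneous solution: b_h(n) = A·(-5)^n.
Try constant particular solution b_p = K: K = -5K - 1 ⇒ K = - \frac{1}{6}.
General: b(n) = A·(-5)^n - \frac{1}{6}.
Apply b(0) = 7: A - \frac{1}{6} = 7 ⇒ A = \frac{43}{6}.
So b(n) = \frac{43 \left(-5\right)^{n}}{6} - \frac{1}{6}.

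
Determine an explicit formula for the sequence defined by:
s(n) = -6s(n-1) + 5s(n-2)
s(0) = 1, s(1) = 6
Characteristic equation: x² + 6x - 5 = 0.
Discriminant Δ = (-6)² + 4·(5) = 56.
Roots r₁,₂ = (-6 ± √56)/2, so r₁ = -3 + \sqrt{14}, r₂ = - \sqrt{14} - 3.
General solution: s(n) = A·r₁^n + B·r₂^n.
From the initial conditions, A + B = 1 and r₁A + r₂B = 6.
Since r₁ - r₂ = √56: A = (6 - (1)r₂)/√56 = \frac{1}{2} + \frac{9 \sqrt{14}}{28}, and B = 1 - A = \frac{1}{2} - \frac{9 \sqrt{14}}{28}.
So s(n) = \left(\frac{1}{2} + \frac{9 \sqrt{14}}{28}\right)\left(-3 + \sqrt{14}\right)^n + \left(\frac{1}{2} - \frac{9 \sqrt{14}}{28}\right)\left(- \sqrt{14} - 3\right)^n.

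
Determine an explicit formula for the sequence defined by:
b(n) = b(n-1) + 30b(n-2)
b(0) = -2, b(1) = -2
Characteristic equation: x² - x - 30 = 0, which factors as (x - (-5))(x - (6)) = 0.
Roots r₁ = -5, r₂ = 6 (distinct).
General solution: b(n) = A·(-5)^n + B·(6)^n.
From b(0) = -2: A + B = -2.
From b(1) = -2: -5A + 6B = -2.
Solving: A = - \frac{10}{11}, B = - \frac{12}{11}.
So b(n) = - \frac{10 \left(-5\right)^{n}}{11} - \frac{12 \cdot 6^{n}}{11}.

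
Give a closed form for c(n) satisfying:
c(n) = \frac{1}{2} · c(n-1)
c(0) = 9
Pure geometric recurrence with ratio \frac{1}{2}.
By induction c(n) = c(0) · (\frac{1}{2})^n = 9 \cdot 2^{- n}.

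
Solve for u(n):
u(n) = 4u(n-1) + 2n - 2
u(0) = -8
First-order linear with linear forcing.
Homogeneous solution: u_h(n) = A·(4)^n.
Try particular u_p(n) = pn + q. Substituting:
  pn + q = 4(p(n-1) + q) + 2n - 2.
Matching the n-coefficient: p = 4p + 2 ⇒ p = - \frac{2}{3}.
Matching constants: q = -4p + 4q - 2 ⇒ q = - \frac{2}{9}.
General: u(n) = A·(4)^n - \frac{2 n}{3} - \frac{2}{9}.
Apply u(0) = -8: A - \frac{2}{9} = -8 ⇒ A = - \frac{70}{9}.
So u(n) = - \frac{70 \cdot 4^{n}}{9} - \frac{2 n}{3} - \frac{2}{9}.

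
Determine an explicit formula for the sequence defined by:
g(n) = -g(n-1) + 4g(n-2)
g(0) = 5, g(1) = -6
Characteristic equation: x² + x - 4 = 0.
Discriminant Δ = (-1)² + 4·(4) = 17.
Roots r₁,₂ = (-1 ± √17)/2, so r₁ = - \frac{1}{2} + \frac{\sqrt{17}}{2}, r₂ = - \frac{\sqrt{17}}{2} - \frac{1}{2}.
General solution: g(n) = A·r₁^n + B·r₂^n.
From the initial conditions, A + B = 5 and r₁A + r₂B = -6.
Since r₁ - r₂ = √17: A = (-6 - (5)r₂)/√17 = \frac{5}{2} - \frac{7 \sqrt{17}}{34}, and B = 5 - A = \frac{7 \sqrt{17}}{34} + \frac{5}{2}.
So g(n) = \left(\frac{5}{2} - \frac{7 \sqrt{17}}{34}\right)\left(- \frac{1}{2} + \frac{\sqrt{17}}{2}\right)^n + \left(\frac{7 \sqrt{17}}{34} + \frac{5}{2}\right)\left(- \frac{\sqrt{17}}{2} - \frac{1}{2}\right)^n.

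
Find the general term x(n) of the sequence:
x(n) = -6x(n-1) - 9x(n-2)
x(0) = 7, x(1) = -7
Characteristic equation: x² + 6x + 9 = 0, which is (x - (-3))².
Repeated root r = -3.
General solution: x(n) = (A + Bn)·(-3)^n.
From x(0) = 7: A = 7.
From x(1) = -7: (A + B)·(-3) = -7 ⇒ B = - \frac{14}{3}.
So x(n) = \left(7 - \frac{14 n}{3}\right) \cdot (-3)^n.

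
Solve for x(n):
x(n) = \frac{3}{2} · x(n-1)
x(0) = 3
Pure geometric recurrence with ratio \frac{3}{2}.
By induction x(n) = x(0) · (\frac{3}{2})^n = 3 \left(\frac{3}{2}\right)^{n}.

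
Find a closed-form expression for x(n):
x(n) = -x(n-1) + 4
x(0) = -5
First-order linear non-homogeneous.
Homogeneous solution: x_h(n) = A·(-1)^n.
Try constant particular solution x_p = K: K = -K + 4 ⇒ K = 2.
General: x(n) = A·(-1)^n + 2.
Apply x(0) = -5: A + 2 = -5 ⇒ A = -7.
So x(n) = 2 - 7 \left(-1\right)^{n}.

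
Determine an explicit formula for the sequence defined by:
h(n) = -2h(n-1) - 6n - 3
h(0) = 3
First-order linear with linear forcing.
Homogeneous solution: h_h(n) = A·(-2)^n.
Try particular h_p(n) = pn + q. Substituting:
  pn + q = -2(p(n-1) + q) - 6n - 3.
Matching the n-coefficient: p = -2p - 6 ⇒ p = -2.
Matching constants: q = 2p - 2q - 3 ⇒ q = - \frac{7}{3}.
General: h(n) = A·(-2)^n - 2 n - \frac{7}{3}.
Apply h(0) = 3: A - \frac{7}{3} = 3 ⇒ A = \frac{16}{3}.
So h(n) = \frac{16 \left(-2\right)^{n}}{3} - 2 n - \frac{7}{3}.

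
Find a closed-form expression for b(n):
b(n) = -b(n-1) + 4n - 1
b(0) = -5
First-order linear with linear forcing.
Homogeneous solution: b_h(n) = A·(-1)^n.
Try particular b_p(n) = pn + q. Substituting:
  pn + q = -(p(n-1) + q) + 4n - 1.
Matching the n-coefficient: p = -p + 4 ⇒ p = 2.
Matching constants: q = p - q - 1 ⇒ q = \frac{1}{2}.
General: b(n) = A·(-1)^n + 2 n + \frac{1}{2}.
Apply b(0) = -5: A + \frac{1}{2} = -5 ⇒ A = - \frac{11}{2}.
So b(n) = - \frac{11 \left(-1\right)^{n}}{2} + 2 n + \frac{1}{2}.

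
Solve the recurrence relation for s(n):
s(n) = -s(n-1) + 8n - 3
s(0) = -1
First-order linear with linear forcing.
Homogeneous solution: s_h(n) = A·(-1)^n.
Try particular s_p(n) = pn + q. Substituting:
  pn + q = -(p(n-1) + q) + 8n - 3.
Matching the n-coefficient: p = -p + 8 ⇒ p = 4.
Matching constants: q = p - q - 3 ⇒ q = \frac{1}{2}.
General: s(n) = A·(-1)^n + 4 n + \frac{1}{2}.
Apply s(0) = -1: A + \frac{1}{2} = -1 ⇒ A = - \frac{3}{2}.
So s(n) = - \frac{3 \left(-1\right)^{n}}{2} + 4 n + \frac{1}{2}.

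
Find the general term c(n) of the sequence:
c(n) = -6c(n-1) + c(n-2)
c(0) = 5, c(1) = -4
Characteristic equation: x² + 6x - 1 = 0.
Discriminant Δ = (-6)² + 4·(1) = 40.
Roots r₁,₂ = (-6 ± √40)/2, so r₁ = -3 + \sqrt{10}, r₂ = - \sqrt{10} - 3.
General solution: c(n) = A·r₁^n + B·r₂^n.
From the initial conditions, A + B = 5 and r₁A + r₂B = -4.
Since r₁ - r₂ = √40: A = (-4 - (5)r₂)/√40 = \frac{11 \sqrt{10}}{20} + \frac{5}{2}, and B = 5 - A = \frac{5}{2} - \frac{11 \sqrt{10}}{20}.
So c(n) = \left(\frac{11 \sqrt{10}}{20} + \frac{5}{2}\right)\left(-3 + \sqrt{10}\right)^n + \left(\frac{5}{2} - \frac{11 \sqrt{10}}{20}\right)\left(- \sqrt{10} - 3\right)^n.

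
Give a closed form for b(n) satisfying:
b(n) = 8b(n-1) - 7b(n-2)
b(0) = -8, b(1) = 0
Characteristic equation: x² - 8x + 7 = 0, which factors as (x - (7))(x - (1)) = 0.
Roots r₁ = 7, r₂ = 1 (distinct).
General solution: b(n) = A·(7)^n + B·(1)^n.
From b(0) = -8: A + B = -8.
From b(1) = 0: 7A + B = 0.
Solving: A = \frac{4}{3}, B = - \frac{28}{3}.
So b(n) = \frac{4 \cdot 7^{n}}{3} - \frac{28}{3}.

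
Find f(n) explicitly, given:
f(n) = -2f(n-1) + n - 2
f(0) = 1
First-order linear with linear forcing.
Homogeneous solution: f_h(n) = A·(-2)^n.
Try particular f_p(n) = pn + q. Substituting:
  pn + q = -2(p(n-1) + q) + n - 2.
Matching the n-coefficient: p = -2p + 1 ⇒ p = \frac{1}{3}.
Matching constants: q = 2p - 2q - 2 ⇒ q = - \frac{4}{9}.
General: f(n) = A·(-2)^n + \frac{n}{3} - \frac{4}{9}.
Apply f(0) = 1: A - \frac{4}{9} = 1 ⇒ A = \frac{13}{9}.
So f(n) = \frac{13 \left(-2\right)^{n}}{9} + \frac{n}{3} - \frac{4}{9}.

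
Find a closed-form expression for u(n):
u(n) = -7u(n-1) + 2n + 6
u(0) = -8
First-order linear with linear forcing.
Homogeneous solution: u_h(n) = A·(-7)^n.
Try particular u_p(n) = pn + q. Substituting:
  pn + q = -7(p(n-1) + q) + 2n + 6.
Matching the n-coefficient: p = -7p + 2 ⇒ p = \frac{1}{4}.
Matching constants: q = 7p - 7q + 6 ⇒ q = \frac{31}{32}.
General: u(n) = A·(-7)^n + \frac{n}{4} + \frac{31}{32}.
Apply u(0) = -8: A + \frac{31}{32} = -8 ⇒ A = - \frac{287}{32}.
So u(n) = - \frac{287 \left(-7\right)^{n}}{32} + \frac{n}{4} + \frac{31}{32}.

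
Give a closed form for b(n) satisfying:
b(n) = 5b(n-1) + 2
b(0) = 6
First-order linear non-homogeneous.
Homogeneous solution: b_h(n) = A·(5)^n.
Try constant particular solution b_p = K: K = 5K + 2 ⇒ K = - \frac{1}{2}.
General: b(n) = A·(5)^n - \frac{1}{2}.
Apply b(0) = 6: A - \frac{1}{2} = 6 ⇒ A = \frac{13}{2}.
So b(n) = \frac{13 \cdot 5^{n}}{2} - \frac{1}{2}.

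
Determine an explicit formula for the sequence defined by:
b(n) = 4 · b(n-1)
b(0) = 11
Pure geometric recurrence with ratio 4.
By induction b(n) = b(0) · (4)^n = 11 \cdot 4^{n}.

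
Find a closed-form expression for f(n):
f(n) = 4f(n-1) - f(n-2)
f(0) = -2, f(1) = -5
Characteristic equation: x² - 4x + 1 = 0.
Discriminant Δ = (4)² + 4·(-1) = 12.
Roots r₁,₂ = (4 ± √12)/2, so r₁ = \sqrt{3} + 2, r₂ = 2 - \sqrt{3}.
General solution: f(n) = A·r₁^n + B·r₂^n.
From the initial conditions, A + B = -2 and r₁A + r₂B = -5.
Since r₁ - r₂ = √12: A = (-5 - (-2)r₂)/√12 = -1 - \frac{\sqrt{3}}{6}, and B = -2 - A = -1 + \frac{\sqrt{3}}{6}.
So f(n) = \left(-1 - \frac{\sqrt{3}}{6}\right)\left(\sqrt{3} + 2\right)^n + \left(-1 + \frac{\sqrt{3}}{6}\right)\left(2 - \sqrt{3}\right)^n.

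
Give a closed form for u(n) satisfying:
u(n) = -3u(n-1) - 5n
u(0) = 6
First-order linear with linear forcing.
Homogeneous solution: u_h(n) = A·(-3)^n.
Try particular u_p(n) = pn + q. Substituting:
  pn + q = -3(p(n-1) + q) - 5n.
Matching the n-coefficient: p = -3p - 5 ⇒ p = - \frac{5}{4}.
Matching constants: q = 3p - 3q ⇒ q = - \frac{15}{16}.
General: u(n) = A·(-3)^n - \frac{5 n}{4} - \frac{15}{16}.
Apply u(0) = 6: A - \frac{15}{16} = 6 ⇒ A = \frac{111}{16}.
So u(n) = \frac{111 \left(-3\right)^{n}}{16} - \frac{5 n}{4} - \frac{15}{16}.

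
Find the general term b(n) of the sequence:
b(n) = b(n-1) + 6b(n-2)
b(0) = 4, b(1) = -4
Characteristic equation: x² - x - 6 = 0, which factors as (x - (-2))(x - (3)) = 0.
Roots r₁ = -2, r₂ = 3 (distinct).
General solution: b(n) = A·(-2)^n + B·(3)^n.
From b(0) = 4: A + B = 4.
From b(1) = -4: -2A + 3B = -4.
Solving: A = \frac{16}{5}, B = \frac{4}{5}.
So b(n) = \frac{16 \left(-2\right)^{n}}{5} + \frac{4 \cdot 3^{n}}{5}.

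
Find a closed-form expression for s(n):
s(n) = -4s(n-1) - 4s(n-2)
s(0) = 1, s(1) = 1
Characteristic equation: x² + 4x + 4 = 0, which is (x - (-2))².
Repeated root r = -2.
General solution: s(n) = (A + Bn)·(-2)^n.
From s(0) = 1: A = 1.
From s(1) = 1: (A + B)·(-2) = 1 ⇒ B = - \frac{3}{2}.
So s(n) = \left(1 - \frac{3 n}{2}\right) \cdot (-2)^n.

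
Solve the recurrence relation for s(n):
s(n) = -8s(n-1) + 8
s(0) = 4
First-order linear non-homogeneous.
Homogeneous solution: s_h(n) = A·(-8)^n.
Try constant particular solution s_p = K: K = -8K + 8 ⇒ K = \frac{8}{9}.
General: s(n) = A·(-8)^n + \frac{8}{9}.
Apply s(0) = 4: A + \frac{8}{9} = 4 ⇒ A = \frac{28}{9}.
So s(n) = \frac{28 \left(-8\right)^{n}}{9} + \frac{8}{9}.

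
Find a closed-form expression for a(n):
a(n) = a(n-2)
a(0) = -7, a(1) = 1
Characteristic equation: x² - 1 = 0, which factors as (x - (-1))(x - (1)) = 0.
Roots r₁ = -1, r₂ = 1 (distinct).
General solution: a(n) = A·(-1)^n + B·(1)^n.
From a(0) = -7: A + B = -7.
From a(1) = 1: -A + B = 1.
Solving: A = -4, B = -3.
So a(n) = - 4 \left(-1\right)^{n} - 3.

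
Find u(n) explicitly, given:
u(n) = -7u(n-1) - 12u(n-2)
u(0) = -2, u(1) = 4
Characteristic equation: x² + 7x + 12 = 0, which factors as (x - (-4))(x - (-3)) = 0.
Roots r₁ = -4, r₂ = -3 (distinct).
General solution: u(n) = A·(-4)^n + B·(-3)^n.
From u(0) = -2: A + B = -2.
From u(1) = 4: -4A - 3B = 4.
Solving: A = 2, B = -4.
So u(n) = - 4 \left(-3\right)^{n} + 2 \left(-4\right)^{n}.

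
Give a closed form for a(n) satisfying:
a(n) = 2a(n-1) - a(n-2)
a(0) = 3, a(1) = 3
Characteristic equation: x² - 2x + 1 = 0, which is (x - (1))².
Repeated root r = 1.
General solution: a(n) = (A + Bn)·(1)^n.
From a(0) = 3: A = 3.
From a(1) = 3: (A + B)·(1) = 3 ⇒ B = 0.
So a(n) = \left(3\right) \cdot (1)^n.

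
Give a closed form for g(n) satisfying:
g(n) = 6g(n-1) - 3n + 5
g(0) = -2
First-order linear with linear forcing.
Homogeneous solution: g_h(n) = A·(6)^n.
Try particular g_p(n) = pn + q. Substituting:
  pn + q = 6(p(n-1) + q) - 3n + 5.
Matching the n-coefficient: p = 6p - 3 ⇒ p = \frac{3}{5}.
Matching constants: q = -6p + 6q + 5 ⇒ q = - \frac{7}{25}.
General: g(n) = A·(6)^n + \frac{3 n}{5} - \frac{7}{25}.
Apply g(0) = -2: A - \frac{7}{25} = -2 ⇒ A = - \frac{43}{25}.
So g(n) = - \frac{43 \cdot 6^{n}}{25} + \frac{3 n}{5} - \frac{7}{25}.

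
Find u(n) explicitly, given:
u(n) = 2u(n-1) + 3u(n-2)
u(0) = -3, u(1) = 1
Characteristic equation: x² - 2x - 3 = 0, which factors as (x - (-1))(x - (3)) = 0.
Roots r₁ = -1, r₂ = 3 (distinct).
General solution: u(n) = A·(-1)^n + B·(3)^n.
From u(0) = -3: A + B = -3.
From u(1) = 1: -A + 3B = 1.
Solving: A = - \frac{5}{2}, B = - \frac{1}{2}.
So u(n) = - \frac{5 \left(-1\right)^{n}}{2} - \frac{3^{n}}{2}.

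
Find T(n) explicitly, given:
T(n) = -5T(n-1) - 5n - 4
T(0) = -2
First-order linear with linear forcing.
Homogeneous solution: T_h(n) = A·(-5)^n.
Try particular T_p(n) = pn + q. Substituting:
  pn + q = -5(p(n-1) + q) - 5n - 4.
Matching the n-coefficient: p = -5p - 5 ⇒ p = - \frac{5}{6}.
Matching constants: q = 5p - 5q - 4 ⇒ q = - \frac{49}{36}.
General: T(n) = A·(-5)^n - \frac{5 n}{6} - \frac{49}{36}.
Apply T(0) = -2: A - \frac{49}{36} = -2 ⇒ A = - \frac{23}{36}.
So T(n) = - \frac{23 \left(-5\right)^{n}}{36} - \frac{5 n}{6} - \frac{49}{36}.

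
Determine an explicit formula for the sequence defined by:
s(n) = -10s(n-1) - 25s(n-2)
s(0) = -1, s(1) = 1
Characteristic equation: x² + 10x + 25 = 0, which is (x - (-5))².
Repeated root r = -5.
General solution: s(n) = (A + Bn)·(-5)^n.
From s(0) = -1: A = -1.
From s(1) = 1: (A + B)·(-5) = 1 ⇒ B = \frac{4}{5}.
So s(n) = \left(\frac{4 n}{5} - 1\right) \cdot (-5)^n.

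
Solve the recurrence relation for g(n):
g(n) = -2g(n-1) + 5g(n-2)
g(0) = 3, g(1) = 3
Characteristic equation: x² + 2x - 5 = 0.
Discriminant Δ = (-2)² + 4·(5) = 24.
Roots r₁,₂ = (-2 ± √24)/2, so r₁ = -1 + \sqrt{6}, r₂ = - \sqrt{6} - 1.
General solution: g(n) = A·r₁^n + B·r₂^n.
From the initial conditions, A + B = 3 and r₁A + r₂B = 3.
Since r₁ - r₂ = √24: A = (3 - (3)r₂)/√24 = \frac{\sqrt{6}}{2} + \frac{3}{2}, and B = 3 - A = \frac{3}{2} - \frac{\sqrt{6}}{2}.
So g(n) = \left(\frac{\sqrt{6}}{2} + \frac{3}{2}\right)\left(-1 + \sqrt{6}\right)^n + \left(\frac{3}{2} - \frac{\sqrt{6}}{2}\right)\left(- \sqrt{6} - 1\right)^n.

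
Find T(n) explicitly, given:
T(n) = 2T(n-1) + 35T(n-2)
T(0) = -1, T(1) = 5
Characteristic equation: x² - 2x - 35 = 0, which factors as (x - (7))(x - (-5)) = 0.
Roots r₁ = 7, r₂ = -5 (distinct).
General solution: T(n) = A·(7)^n + B·(-5)^n.
From T(0) = -1: A + B = -1.
From T(1) = 5: 7A - 5B = 5.
Solving: A = 0, B = -1.
So T(n) = - \left(-5\right)^{n}.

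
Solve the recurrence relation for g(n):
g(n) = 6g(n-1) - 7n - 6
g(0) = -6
First-order linear with linear forcing.
Homogeneous solution: g_h(n) = A·(6)^n.
Try particular g_p(n) = pn + q. Substituting:
  pn + q = 6(p(n-1) + q) - 7n - 6.
Matching the n-coefficient: p = 6p - 7 ⇒ p = \frac{7}{5}.
Matching constants: q = -6p + 6q - 6 ⇒ q = \frac{72}{25}.
General: g(n) = A·(6)^n + \frac{7 n}{5} + \frac{72}{25}.
Apply g(0) = -6: A + \frac{72}{25} = -6 ⇒ A = - \frac{222}{25}.
So g(n) = - \frac{222 \cdot 6^{n}}{25} + \frac{7 n}{5} + \frac{72}{25}.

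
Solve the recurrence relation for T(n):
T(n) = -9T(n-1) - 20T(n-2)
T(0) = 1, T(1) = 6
Characteristic equation: x² + 9x + 20 = 0, which factors as (x - (-4))(x - (-5)) = 0.
Roots r₁ = -4, r₂ = -5 (distinct).
General solution: T(n) = A·(-4)^n + B·(-5)^n.
From T(0) = 1: A + B = 1.
From T(1) = 6: -4A - 5B = 6.
Solving: A = 11, B = -10.
So T(n) = 11 \left(-4\right)^{n} - 10 \left(-5\right)^{n}.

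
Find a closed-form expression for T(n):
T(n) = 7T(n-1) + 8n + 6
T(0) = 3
First-order linear with linear forcing.
Homogeneous solution: T_h(n) = A·(7)^n.
Try particular T_p(n) = pn + q. Substituting:
  pn + q = 7(p(n-1) + q) + 8n + 6.
Matching the n-coefficient: p = 7p + 8 ⇒ p = - \frac{4}{3}.
Matching constants: q = -7p + 7q + 6 ⇒ q = - \frac{23}{9}.
General: T(n) = A·(7)^n - \frac{4 n}{3} - \frac{23}{9}.
Apply T(0) = 3: A - \frac{23}{9} = 3 ⇒ A = \frac{50}{9}.
So T(n) = \frac{50 \cdot 7^{n}}{9} - \frac{4 n}{3} - \frac{23}{9}.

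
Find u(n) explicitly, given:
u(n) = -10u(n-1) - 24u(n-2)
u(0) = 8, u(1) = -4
Characteristic equation: x² + 10x + 24 = 0, which factors as (x - (-4))(x - (-6)) = 0.
Roots r₁ = -4, r₂ = -6 (distinct).
General solution: u(n) = A·(-4)^n + B·(-6)^n.
From u(0) = 8: A + B = 8.
From u(1) = -4: -4A - 6B = -4.
Solving: A = 22, B = -14.
So u(n) = 22 \left(-4\right)^{n} - 14 \left(-6\right)^{n}.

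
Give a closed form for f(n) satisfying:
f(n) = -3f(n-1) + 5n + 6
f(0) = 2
First-order linear with linear forcing.
Homogeneous solution: f_h(n) = A·(-3)^n.
Try particular f_p(n) = pn + q. Substituting:
  pn + q = -3(p(n-1) + q) + 5n + 6.
Matching the n-coefficient: p = -3p + 5 ⇒ p = \frac{5}{4}.
Matching constants: q = 3p - 3q + 6 ⇒ q = \frac{39}{16}.
General: f(n) = A·(-3)^n + \frac{5 n}{4} + \frac{39}{16}.
Apply f(0) = 2: A + \frac{39}{16} = 2 ⇒ A = - \frac{7}{16}.
So f(n) = - \frac{7 \left(-3\right)^{n}}{16} + \frac{5 n}{4} + \frac{39}{16}.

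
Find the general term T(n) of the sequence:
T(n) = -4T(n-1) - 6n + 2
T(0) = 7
First-order linear with linear forcing.
Homogeneous solution: T_h(n) = A·(-4)^n.
Try particular T_p(n) = pn + q. Substituting:
  pn + q = -4(p(n-1) + q) - 6n + 2.
Matching the n-coefficient: p = -4p - 6 ⇒ p = - \frac{6}{5}.
Matching constants: q = 4p - 4q + 2 ⇒ q = - \frac{14}{25}.
General: T(n) = A·(-4)^n - \frac{6 n}{5} - \frac{14}{25}.
Apply T(0) = 7: A - \frac{14}{25} = 7 ⇒ A = \frac{189}{25}.
So T(n) = \frac{189 \left(-4\right)^{n}}{25} - \frac{6 n}{5} - \frac{14}{25}.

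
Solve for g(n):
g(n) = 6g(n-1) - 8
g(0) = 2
First-order linear non-homogeneous.
Homogeneous solution: g_h(n) = A·(6)^n.
Try constant particular solution g_p = K: K = 6K - 8 ⇒ K = \frac{8}{5}.
General: g(n) = A·(6)^n + \frac{8}{5}.
Apply g(0) = 2: A + \frac{8}{5} = 2 ⇒ A = \frac{2}{5}.
So g(n) = \frac{2 \cdot 6^{n}}{5} + \frac{8}{5}.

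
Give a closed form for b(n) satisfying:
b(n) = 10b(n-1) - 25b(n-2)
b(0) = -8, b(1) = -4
Characteristic equation: x² - 10x + 25 = 0, which is (x - (5))².
Repeated root r = 5.
General solution: b(n) = (A + Bn)·(5)^n.
From b(0) = -8: A = -8.
From b(1) = -4: (A + B)·(5) = -4 ⇒ B = \frac{36}{5}.
So b(n) = \left(\frac{36 n}{5} - 8\right) \cdot (5)^n.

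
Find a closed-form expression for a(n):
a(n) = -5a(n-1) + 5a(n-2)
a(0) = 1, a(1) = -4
Characteristic equation: x² + 5x - 5 = 0.
Discriminant Δ = (-5)² + 4·(5) = 45.
Roots r₁,₂ = (-5 ± √45)/2, so r₁ = - \frac{5}{2} + \frac{3 \sqrt{5}}{2}, r₂ = - \frac{3 \sqrt{5}}{2} - \frac{5}{2}.
General solution: a(n) = A·r₁^n + B·r₂^n.
From the initial conditions, A + B = 1 and r₁A + r₂B = -4.
Since r₁ - r₂ = √45: A = (-4 - (1)r₂)/√45 = \frac{1}{2} - \frac{\sqrt{5}}{10}, and B = 1 - A = \frac{\sqrt{5}}{10} + \frac{1}{2}.
So a(n) = \left(\frac{1}{2} - \frac{\sqrt{5}}{10}\right)\left(- \frac{5}{2} + \frac{3 \sqrt{5}}{2}\right)^n + \left(\frac{\sqrt{5}}{10} + \frac{1}{2}\right)\left(- \frac{3 \sqrt{5}}{2} - \frac{5}{2}\right)^n.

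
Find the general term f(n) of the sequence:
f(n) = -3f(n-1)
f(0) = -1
This is a homogeneous first-order recurrence with ratio -3.
By induction f(n) = f(0) · (-3)^n = - \left(-3\right)^{n}.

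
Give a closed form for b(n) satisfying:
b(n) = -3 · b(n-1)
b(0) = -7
Pure geometric recurrence with ratio -3.
By induction b(n) = b(0) · (-3)^n = - 7 \left(-3\right)^{n}.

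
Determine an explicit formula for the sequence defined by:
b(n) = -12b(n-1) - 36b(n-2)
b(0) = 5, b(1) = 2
Characteristic equation: x² + 12x + 36 = 0, which is (x - (-6))².
Repeated root r = -6.
General solution: b(n) = (A + Bn)·(-6)^n.
From b(0) = 5: A = 5.
From b(1) = 2: (A + B)·(-6) = 2 ⇒ B = - \frac{16}{3}.
So b(n) = \left(5 - \frac{16 n}{3}\right) \cdot (-6)^n.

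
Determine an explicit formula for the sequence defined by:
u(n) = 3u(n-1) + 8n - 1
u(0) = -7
First-order linear with linear forcing.
Homogeneous solution: u_h(n) = A·(3)^n.
Try particular u_p(n) = pn + q. Substituting:
  pn + q = 3(p(n-1) + q) + 8n - 1.
Matching the n-coefficient: p = 3p + 8 ⇒ p = -4.
Matching constants: q = -3p + 3q - 1 ⇒ q = - \frac{11}{2}.
General: u(n) = A·(3)^n - 4 n - \frac{11}{2}.
Apply u(0) = -7: A - \frac{11}{2} = -7 ⇒ A = - \frac{3}{2}.
So u(n) = - \frac{3 \cdot 3^{n}}{2} - 4 n - \frac{11}{2}.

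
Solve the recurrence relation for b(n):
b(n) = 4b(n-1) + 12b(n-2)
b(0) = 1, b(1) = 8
Characteristic equation: x² - 4x - 12 = 0, which factors as (x - (-2))(x - (6)) = 0.
Roots r₁ = -2, r₂ = 6 (distinct).
General solution: b(n) = A·(-2)^n + B·(6)^n.
From b(0) = 1: A + B = 1.
From b(1) = 8: -2A + 6B = 8.
Solving: A = - \frac{1}{4}, B = \frac{5}{4}.
So b(n) = - \frac{\left(-2\right)^{n}}{4} + \frac{5 \cdot 6^{n}}{4}.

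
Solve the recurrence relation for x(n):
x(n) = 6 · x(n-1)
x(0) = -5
Pure geometric recurrence with ratio 6.
By induction x(n) = x(0) · (6)^n = - 5 \cdot 6^{n}.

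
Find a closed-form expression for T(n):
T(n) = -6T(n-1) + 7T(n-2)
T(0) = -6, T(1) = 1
Characteristic equation: x² + 6x - 7 = 0, which factors as (x - (1))(x - (-7)) = 0.
Roots r₁ = 1, r₂ = -7 (distinct).
General solution: T(n) = A·(1)^n + B·(-7)^n.
From T(0) = -6: A + B = -6.
From T(1) = 1: A - 7B = 1.
Solving: A = - \frac{41}{8}, B = - \frac{7}{8}.
So T(n) = - \frac{7 \left(-7\right)^{n}}{8} - \frac{41}{8}.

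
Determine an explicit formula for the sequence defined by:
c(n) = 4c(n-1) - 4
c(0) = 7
First-order linear non-homogeneous.
Homogeneous solution: c_h(n) = A·(4)^n.
Try constant particular solution c_p = K: K = 4K - 4 ⇒ K = \frac{4}{3}.
General: c(n) = A·(4)^n + \frac{4}{3}.
Apply c(0) = 7: A + \frac{4}{3} = 7 ⇒ A = \frac{17}{3}.
So c(n) = \frac{17 \cdot 4^{n}}{3} + \frac{4}{3}.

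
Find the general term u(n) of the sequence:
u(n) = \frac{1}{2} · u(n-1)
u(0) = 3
Pure geometric recurrence with ratio \frac{1}{2}.
By induction u(n) = u(0) · (\frac{1}{2})^n = 3 \cdot 2^{- n}.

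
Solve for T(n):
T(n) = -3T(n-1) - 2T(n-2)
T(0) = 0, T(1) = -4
Characteristic equation: x² + 3x + 2 = 0, which factors as (x - (-1))(x - (-2)) = 0.
Roots r₁ = -1, r₂ = -2 (distinct).
General solution: T(n) = A·(-1)^n + B·(-2)^n.
From T(0) = 0: A + B = 0.
From T(1) = -4: -A - 2B = -4.
Solving: A = -4, B = 4.
So T(n) = - 4 \left(-1\right)^{n} + 4 \left(-2\right)^{n}.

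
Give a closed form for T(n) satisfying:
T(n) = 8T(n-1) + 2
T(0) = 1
First-order linear non-homogeneous.
Homogeneous solution: T_h(n) = A·(8)^n.
Try constant particular solution T_p = K: K = 8K + 2 ⇒ K = - \frac{2}{7}.
General: T(n) = A·(8)^n - \frac{2}{7}.
Apply T(0) = 1: A - \frac{2}{7} = 1 ⇒ A = \frac{9}{7}.
So T(n) = \frac{9 \cdot 8^{n}}{7} - \frac{2}{7}.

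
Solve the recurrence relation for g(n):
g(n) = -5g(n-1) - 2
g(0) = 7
First-order linear non-homogeneous.
Homogeneous solution: g_h(n) = A·(-5)^n.
Try constant particular solution g_p = K: K = -5K - 2 ⇒ K = - \frac{1}{3}.
General: g(n) = A·(-5)^n - \frac{1}{3}.
Apply g(0) = 7: A - \frac{1}{3} = 7 ⇒ A = \frac{22}{3}.
So g(n) = \frac{22 \left(-5\right)^{n}}{3} - \frac{1}{3}.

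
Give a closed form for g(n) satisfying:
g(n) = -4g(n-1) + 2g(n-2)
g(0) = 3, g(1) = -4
Characteristic equation: x² + 4x - 2 = 0.
Discriminant Δ = (-4)² + 4·(2) = 24.
Roots r₁,₂ = (-4 ± √24)/2, so r₁ = -2 + \sqrt{6}, r₂ = - \sqrt{6} - 2.
General solution: g(n) = A·r₁^n + B·r₂^n.
From the initial conditions, A + B = 3 and r₁A + r₂B = -4.
Since r₁ - r₂ = √24: A = (-4 - (3)r₂)/√24 = \frac{\sqrt{6}}{6} + \frac{3}{2}, and B = 3 - A = \frac{3}{2} - \frac{\sqrt{6}}{6}.
So g(n) = \left(\frac{\sqrt{6}}{6} + \frac{3}{2}\right)\left(-2 + \sqrt{6}\right)^n + \left(\frac{3}{2} - \frac{\sqrt{6}}{6}\right)\left(- \sqrt{6} - 2\right)^n.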